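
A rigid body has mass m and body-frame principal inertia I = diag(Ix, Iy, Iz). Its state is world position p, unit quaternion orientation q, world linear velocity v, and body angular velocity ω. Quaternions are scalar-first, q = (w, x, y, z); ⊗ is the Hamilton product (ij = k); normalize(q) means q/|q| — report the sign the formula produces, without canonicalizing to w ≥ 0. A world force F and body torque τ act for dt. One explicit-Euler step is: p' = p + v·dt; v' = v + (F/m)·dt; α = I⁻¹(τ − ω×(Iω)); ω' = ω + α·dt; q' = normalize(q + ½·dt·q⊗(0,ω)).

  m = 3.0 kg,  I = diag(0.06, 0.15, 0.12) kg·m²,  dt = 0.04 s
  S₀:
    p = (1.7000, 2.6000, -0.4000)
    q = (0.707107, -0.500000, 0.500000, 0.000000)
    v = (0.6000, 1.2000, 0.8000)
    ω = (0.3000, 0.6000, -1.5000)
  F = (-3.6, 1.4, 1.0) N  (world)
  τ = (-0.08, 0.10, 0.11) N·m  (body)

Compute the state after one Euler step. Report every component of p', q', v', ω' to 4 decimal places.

a = F/m = (-1.2000, 0.4667, 0.3333)
p + v·dt = (1.7240, 2.6480, -0.3680)
new velocity v' = (0.5520, 1.2187, 0.8133)
gyro term ω×Iω = (0.0270, 0.0270, 0.0162)
angular accel α = (-1.7833, 0.4867, 0.7817)
new body rate ω' = (0.2287, 0.6195, -1.4687)
Hamilton product q⊗(0,ω) = (-0.1500000, -0.5378679, -0.3257358, -1.5106605)
q' = normalize(q + ½dt·q⊗(0,ω)) = (0.7037, -0.5105, 0.4932, -0.0302)

p' = (1.7240, 2.6480, -0.3680)
q' = (0.7037, -0.5105, 0.4932, -0.0302)
v' = (0.5520, 1.2187, 0.8133)
ω' = (0.2287, 0.6195, -1.4687)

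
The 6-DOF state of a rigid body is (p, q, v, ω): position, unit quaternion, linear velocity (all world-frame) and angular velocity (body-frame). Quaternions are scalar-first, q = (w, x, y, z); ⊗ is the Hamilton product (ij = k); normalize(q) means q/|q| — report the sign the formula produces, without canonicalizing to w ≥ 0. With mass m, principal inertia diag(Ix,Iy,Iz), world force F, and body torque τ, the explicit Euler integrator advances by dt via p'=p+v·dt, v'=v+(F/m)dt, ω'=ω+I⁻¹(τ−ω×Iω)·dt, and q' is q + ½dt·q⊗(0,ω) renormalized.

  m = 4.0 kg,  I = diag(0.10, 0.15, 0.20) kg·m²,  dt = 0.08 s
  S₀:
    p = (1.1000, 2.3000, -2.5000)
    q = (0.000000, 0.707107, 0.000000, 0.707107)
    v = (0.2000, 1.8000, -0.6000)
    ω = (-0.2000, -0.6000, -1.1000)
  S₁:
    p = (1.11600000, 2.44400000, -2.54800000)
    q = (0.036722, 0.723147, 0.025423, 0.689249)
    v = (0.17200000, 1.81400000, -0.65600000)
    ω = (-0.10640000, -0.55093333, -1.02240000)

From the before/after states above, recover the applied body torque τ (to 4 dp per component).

τ = (0.1500, 0.0700, 0.2000)

ω₁ − ω₀ = (0.09360000, 0.04906667, 0.07760000)
precession coupling = (0.0330, -0.0220, 0.0060)
τ = I·(Δω/dt) + ω₀×(Iω₀) = (0.1500, 0.0700, 0.2000)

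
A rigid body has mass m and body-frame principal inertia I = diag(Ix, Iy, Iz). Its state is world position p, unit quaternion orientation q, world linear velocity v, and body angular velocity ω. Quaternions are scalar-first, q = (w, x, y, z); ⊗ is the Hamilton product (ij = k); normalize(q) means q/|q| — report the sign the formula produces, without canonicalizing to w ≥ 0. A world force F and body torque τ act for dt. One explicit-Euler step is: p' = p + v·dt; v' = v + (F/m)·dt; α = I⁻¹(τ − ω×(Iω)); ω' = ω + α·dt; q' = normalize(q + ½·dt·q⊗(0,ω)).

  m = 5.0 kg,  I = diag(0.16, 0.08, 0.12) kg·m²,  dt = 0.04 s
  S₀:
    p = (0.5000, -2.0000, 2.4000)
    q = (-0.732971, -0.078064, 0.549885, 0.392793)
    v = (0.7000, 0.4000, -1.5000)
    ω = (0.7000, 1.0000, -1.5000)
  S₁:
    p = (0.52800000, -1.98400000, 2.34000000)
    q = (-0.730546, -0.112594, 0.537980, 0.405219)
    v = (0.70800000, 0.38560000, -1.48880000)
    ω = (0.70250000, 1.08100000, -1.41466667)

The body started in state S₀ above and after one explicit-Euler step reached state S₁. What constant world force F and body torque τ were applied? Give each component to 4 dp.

F = (1.0000, -1.8000, 1.4000)
τ = (-0.0500, 0.1200, 0.2000)

Δv = v₁−v₀ = (0.00800000, -0.01440000, 0.01120000)
m·(v₁−v₀)/dt = (1.0000, -1.8000, 1.4000)
ω₁ − ω₀ = (0.00250000, 0.08100000, 0.08533333)
precession coupling = (-0.0600, -0.0420, -0.0560)
τ = I·(Δω/dt) + ω₀×(Iω₀) = (-0.0500, 0.1200, 0.2000)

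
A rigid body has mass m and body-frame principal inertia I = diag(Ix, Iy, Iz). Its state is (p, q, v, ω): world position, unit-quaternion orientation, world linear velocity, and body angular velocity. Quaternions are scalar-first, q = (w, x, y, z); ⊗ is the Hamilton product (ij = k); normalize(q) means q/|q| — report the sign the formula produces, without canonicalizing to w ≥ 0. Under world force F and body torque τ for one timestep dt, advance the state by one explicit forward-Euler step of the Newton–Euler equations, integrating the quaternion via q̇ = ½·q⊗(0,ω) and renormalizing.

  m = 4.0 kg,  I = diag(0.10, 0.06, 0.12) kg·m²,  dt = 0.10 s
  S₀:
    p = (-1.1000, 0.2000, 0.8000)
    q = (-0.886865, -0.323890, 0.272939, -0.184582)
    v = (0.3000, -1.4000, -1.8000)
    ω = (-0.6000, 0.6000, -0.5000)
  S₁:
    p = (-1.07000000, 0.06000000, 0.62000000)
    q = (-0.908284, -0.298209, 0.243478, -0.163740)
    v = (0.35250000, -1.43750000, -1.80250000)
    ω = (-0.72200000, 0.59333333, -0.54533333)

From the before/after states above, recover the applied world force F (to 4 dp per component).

v₁ − v₀ = (0.05250000, -0.03750000, -0.00250000)
F = m·Δv/dt = (2.1000, -1.5000, -0.1000)

F = (2.1000, -1.5000, -0.1000)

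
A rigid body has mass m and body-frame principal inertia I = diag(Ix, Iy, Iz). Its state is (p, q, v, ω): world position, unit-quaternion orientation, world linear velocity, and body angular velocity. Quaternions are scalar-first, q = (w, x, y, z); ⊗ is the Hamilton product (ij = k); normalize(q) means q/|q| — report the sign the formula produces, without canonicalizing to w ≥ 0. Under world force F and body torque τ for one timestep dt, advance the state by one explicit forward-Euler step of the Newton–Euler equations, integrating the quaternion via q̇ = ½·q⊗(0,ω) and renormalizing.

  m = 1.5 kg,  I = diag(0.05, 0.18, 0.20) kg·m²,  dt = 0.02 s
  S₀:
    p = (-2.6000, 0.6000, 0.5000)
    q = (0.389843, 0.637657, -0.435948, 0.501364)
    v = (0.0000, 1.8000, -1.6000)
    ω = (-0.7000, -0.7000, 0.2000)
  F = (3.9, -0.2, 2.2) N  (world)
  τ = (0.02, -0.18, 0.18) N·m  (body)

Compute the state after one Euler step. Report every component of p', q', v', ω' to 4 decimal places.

a = (2.6000, -0.1333, 1.4667)
new position p' = (-2.6000, 0.6360, 0.4680)
v' = v + a·dt = (0.0520, 1.7973, -1.5707)
gyro term ω×Iω = (-0.0028, 0.0210, 0.0637)
angular accel α = (0.4560, -1.1167, 0.5815)
ω' = ω + α·dt = (-0.6909, -0.7223, 0.2116)
q⊗(0,ω) = (0.0409235, -0.0091249, -0.7513763, -0.6735549)
q' = normalize(q + ½dt·q⊗(0,ω)) = (0.3902, 0.6375, -0.4434, 0.4946)

p' = (-2.6000, 0.6360, 0.4680)
q' = (0.3902, 0.6375, -0.4434, 0.4946)
v' = (0.0520, 1.7973, -1.5707)
ω' = (-0.6909, -0.7223, 0.2116)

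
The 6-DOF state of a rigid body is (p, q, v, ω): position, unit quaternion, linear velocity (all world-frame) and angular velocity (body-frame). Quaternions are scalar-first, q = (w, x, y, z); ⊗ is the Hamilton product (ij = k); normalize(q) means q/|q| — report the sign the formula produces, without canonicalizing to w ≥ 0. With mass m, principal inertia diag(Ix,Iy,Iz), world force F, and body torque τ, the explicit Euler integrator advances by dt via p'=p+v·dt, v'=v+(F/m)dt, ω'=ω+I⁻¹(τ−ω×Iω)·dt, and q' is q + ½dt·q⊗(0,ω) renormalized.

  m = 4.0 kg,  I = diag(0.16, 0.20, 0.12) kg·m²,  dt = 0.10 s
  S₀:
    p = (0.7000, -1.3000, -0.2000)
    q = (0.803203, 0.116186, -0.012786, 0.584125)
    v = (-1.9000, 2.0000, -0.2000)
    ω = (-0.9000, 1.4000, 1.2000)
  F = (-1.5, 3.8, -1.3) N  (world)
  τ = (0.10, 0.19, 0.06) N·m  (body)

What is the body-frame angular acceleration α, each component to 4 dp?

gyro term ω×Iω = (-0.1344, -0.0432, -0.0504)
(τ − ω×Iω)/I = (1.4650, 1.1660, 0.9200)

α = (1.4650, 1.1660, 0.9200)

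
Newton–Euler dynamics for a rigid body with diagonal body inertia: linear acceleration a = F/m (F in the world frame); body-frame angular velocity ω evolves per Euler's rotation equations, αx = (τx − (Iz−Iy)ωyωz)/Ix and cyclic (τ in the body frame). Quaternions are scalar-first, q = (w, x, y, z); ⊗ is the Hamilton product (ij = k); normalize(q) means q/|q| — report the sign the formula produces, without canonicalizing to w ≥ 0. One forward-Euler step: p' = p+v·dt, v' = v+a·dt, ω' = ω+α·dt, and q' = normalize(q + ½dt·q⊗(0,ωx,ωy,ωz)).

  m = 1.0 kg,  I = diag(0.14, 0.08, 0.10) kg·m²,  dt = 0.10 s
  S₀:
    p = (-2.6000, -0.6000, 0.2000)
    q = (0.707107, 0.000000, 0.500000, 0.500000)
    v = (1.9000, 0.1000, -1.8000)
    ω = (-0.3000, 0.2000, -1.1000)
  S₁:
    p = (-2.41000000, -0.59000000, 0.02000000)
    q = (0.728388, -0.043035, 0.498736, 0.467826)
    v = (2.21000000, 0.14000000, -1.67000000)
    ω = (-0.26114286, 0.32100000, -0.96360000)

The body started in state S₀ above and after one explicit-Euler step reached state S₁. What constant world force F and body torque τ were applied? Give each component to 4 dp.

F = (3.1000, 0.4000, 1.3000)
τ = (0.0500, 0.1100, 0.1400)

velocity change Δv = (0.31000000, 0.04000000, 0.13000000)
m·(v₁−v₀)/dt = (3.1000, 0.4000, 1.3000)
rate change Δω = (0.03885714, 0.12100000, 0.13640000)
precession coupling = (-0.0044, 0.0132, 0.0036)
applied torque τ = (0.0500, 0.1100, 0.1400)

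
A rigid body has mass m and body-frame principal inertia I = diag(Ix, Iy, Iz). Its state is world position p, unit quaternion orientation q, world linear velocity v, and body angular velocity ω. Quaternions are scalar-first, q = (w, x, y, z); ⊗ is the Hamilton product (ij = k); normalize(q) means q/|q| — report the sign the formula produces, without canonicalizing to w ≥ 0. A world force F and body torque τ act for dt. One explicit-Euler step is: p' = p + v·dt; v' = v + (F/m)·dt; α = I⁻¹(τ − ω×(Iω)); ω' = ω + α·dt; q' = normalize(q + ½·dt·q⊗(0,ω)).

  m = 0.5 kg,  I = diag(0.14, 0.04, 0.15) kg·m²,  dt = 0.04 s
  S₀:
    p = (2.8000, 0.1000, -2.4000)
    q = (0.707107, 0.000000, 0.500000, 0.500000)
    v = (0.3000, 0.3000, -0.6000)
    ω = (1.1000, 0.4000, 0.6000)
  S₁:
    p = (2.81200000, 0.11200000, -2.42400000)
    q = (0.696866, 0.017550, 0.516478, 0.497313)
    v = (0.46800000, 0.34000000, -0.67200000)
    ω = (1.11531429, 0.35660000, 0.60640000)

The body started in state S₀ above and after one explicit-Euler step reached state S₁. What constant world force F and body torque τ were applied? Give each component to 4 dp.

ω₁ − ω₀ = (0.01531429, -0.04340000, 0.00640000)
precession coupling = (0.0264, -0.0066, -0.0440)
I·α + gyro = (0.0800, -0.0500, -0.0200)
v₁ − v₀ = (0.16800000, 0.04000000, -0.07200000)
applied force F = (2.1000, 0.5000, -0.9000)

F = (2.1000, 0.5000, -0.9000)
τ = (0.0800, -0.0500, -0.0200)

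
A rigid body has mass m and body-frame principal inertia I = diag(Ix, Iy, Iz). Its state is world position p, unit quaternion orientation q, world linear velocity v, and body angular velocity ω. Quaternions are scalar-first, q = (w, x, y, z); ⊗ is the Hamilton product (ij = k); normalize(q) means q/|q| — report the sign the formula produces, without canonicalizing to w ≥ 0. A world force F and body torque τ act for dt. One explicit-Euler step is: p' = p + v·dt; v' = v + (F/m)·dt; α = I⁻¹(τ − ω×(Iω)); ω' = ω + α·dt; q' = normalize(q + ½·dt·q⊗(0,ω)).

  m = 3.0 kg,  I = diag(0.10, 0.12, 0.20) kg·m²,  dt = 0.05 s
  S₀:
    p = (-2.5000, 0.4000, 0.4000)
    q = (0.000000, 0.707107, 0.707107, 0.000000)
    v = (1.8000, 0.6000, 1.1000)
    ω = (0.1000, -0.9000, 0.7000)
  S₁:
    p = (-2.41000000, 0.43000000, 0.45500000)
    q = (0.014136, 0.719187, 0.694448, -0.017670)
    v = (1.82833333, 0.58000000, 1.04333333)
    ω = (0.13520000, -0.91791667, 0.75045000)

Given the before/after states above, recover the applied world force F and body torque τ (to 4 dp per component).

v₁ − v₀ = (0.02833333, -0.02000000, -0.05666667)
F = m·Δv/dt = (1.7000, -1.2000, -3.4000)
ω₁ − ω₀ = (0.03520000, -0.01791667, 0.05045000)
precession coupling = (-0.0504, -0.0070, -0.0018)
I·α + gyro = (0.0200, -0.0500, 0.2000)

F = (1.7000, -1.2000, -3.4000)
τ = (0.0200, -0.0500, 0.2000)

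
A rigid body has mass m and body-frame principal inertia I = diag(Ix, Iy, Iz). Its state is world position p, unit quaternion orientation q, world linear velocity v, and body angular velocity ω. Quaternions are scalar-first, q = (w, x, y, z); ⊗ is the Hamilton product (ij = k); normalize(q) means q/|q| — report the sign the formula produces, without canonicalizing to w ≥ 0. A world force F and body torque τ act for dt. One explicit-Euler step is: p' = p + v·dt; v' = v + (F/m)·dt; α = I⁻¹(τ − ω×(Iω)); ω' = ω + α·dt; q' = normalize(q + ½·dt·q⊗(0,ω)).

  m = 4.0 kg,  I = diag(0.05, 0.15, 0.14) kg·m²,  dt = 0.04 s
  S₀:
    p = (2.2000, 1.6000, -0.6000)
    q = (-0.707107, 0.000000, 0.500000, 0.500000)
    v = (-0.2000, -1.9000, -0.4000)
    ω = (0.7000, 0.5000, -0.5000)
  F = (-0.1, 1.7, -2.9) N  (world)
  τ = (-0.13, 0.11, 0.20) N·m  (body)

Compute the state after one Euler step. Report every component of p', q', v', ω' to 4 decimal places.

p' = p + v·dt = (2.1920, 1.5240, -0.6160)
v' = v + a·dt = (-0.2010, -1.8830, -0.4290)
angular accel α = (-2.6500, 0.5233, 1.1786)
ω' = ω + α·dt = (0.5940, 0.5209, -0.4529)
q⊗(0,ω) = (0.0000000, -0.9949749, -0.0035535, 0.0035535)
q + ½dt·q⊗(0,ω), renormalized = (-0.7070, -0.0199, 0.4998, 0.5000)

p' = (2.1920, 1.5240, -0.6160)
q' = (-0.7070, -0.0199, 0.4998, 0.5000)
v' = (-0.2010, -1.8830, -0.4290)
ω' = (0.5940, 0.5209, -0.4529)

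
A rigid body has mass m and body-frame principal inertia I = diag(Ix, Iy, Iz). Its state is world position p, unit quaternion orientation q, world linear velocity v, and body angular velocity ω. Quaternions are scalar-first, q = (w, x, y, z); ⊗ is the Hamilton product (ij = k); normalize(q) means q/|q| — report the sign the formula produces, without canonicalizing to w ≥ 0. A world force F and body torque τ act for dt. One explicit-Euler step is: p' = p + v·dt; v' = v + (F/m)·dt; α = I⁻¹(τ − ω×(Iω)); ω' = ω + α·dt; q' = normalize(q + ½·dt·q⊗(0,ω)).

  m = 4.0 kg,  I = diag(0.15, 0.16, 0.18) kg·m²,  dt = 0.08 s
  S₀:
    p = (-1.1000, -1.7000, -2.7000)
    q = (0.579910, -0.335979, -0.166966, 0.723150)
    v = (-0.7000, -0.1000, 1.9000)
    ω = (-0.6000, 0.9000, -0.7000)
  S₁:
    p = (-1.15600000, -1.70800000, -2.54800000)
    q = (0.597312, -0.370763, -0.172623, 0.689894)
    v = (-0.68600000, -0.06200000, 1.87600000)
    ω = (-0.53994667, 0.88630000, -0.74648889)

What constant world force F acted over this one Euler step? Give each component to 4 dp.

F = (0.7000, 1.9000, -1.2000)

Δv = v₁−v₀ = (0.01400000, 0.03800000, -0.02400000)
m·(v₁−v₀)/dt = (0.7000, 1.9000, -1.2000)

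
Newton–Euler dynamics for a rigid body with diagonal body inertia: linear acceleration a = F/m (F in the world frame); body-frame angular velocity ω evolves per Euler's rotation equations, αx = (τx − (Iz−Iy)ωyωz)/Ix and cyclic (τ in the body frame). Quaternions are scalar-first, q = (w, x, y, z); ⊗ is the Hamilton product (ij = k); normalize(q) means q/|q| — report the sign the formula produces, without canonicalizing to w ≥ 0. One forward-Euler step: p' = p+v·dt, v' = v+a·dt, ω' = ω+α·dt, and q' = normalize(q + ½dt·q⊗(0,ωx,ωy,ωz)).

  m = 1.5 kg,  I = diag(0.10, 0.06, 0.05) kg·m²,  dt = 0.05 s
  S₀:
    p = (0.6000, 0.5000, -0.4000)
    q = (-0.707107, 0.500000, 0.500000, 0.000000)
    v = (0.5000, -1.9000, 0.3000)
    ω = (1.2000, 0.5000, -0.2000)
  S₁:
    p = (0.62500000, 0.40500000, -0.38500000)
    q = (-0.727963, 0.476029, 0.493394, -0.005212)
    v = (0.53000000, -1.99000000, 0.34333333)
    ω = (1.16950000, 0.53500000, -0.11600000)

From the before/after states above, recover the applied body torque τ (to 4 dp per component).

τ = (-0.0600, 0.0300, 0.0600)

rate change Δω = (-0.03050000, 0.03500000, 0.08400000)
precession coupling = (0.0010, -0.0120, -0.0240)
applied torque τ = (-0.0600, 0.0300, 0.0600)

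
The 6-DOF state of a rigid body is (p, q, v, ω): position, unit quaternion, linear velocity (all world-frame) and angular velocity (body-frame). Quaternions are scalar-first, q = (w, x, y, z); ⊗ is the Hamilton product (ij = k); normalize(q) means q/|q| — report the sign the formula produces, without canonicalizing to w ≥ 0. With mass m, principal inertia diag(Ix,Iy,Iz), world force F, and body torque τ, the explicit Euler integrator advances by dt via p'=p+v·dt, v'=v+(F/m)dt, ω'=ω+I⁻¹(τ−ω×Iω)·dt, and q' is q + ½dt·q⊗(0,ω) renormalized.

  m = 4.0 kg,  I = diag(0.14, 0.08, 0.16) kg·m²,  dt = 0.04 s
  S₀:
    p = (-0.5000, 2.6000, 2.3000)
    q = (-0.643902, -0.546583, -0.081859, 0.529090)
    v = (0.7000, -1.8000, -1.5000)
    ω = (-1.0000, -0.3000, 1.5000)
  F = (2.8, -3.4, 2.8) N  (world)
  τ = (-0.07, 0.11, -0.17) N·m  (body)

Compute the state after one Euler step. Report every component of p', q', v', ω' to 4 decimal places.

p' = (-0.4720, 2.5280, 2.2400)
q' = (-0.6707, -0.5326, -0.0721, 0.5111)
v' = (0.7280, -1.8340, -1.4720)
ω' = (-1.0097, -0.2600, 1.4620)

a = (0.7000, -0.8500, 0.7000)
p' = p + v·dt = (-0.4720, 2.5280, 2.2400)
new velocity v' = (0.7280, -1.8340, -1.4720)
precession coupling ω×(Iω) = (-0.0360, 0.0300, -0.0180)
(τ − ω×Iω)/I = (-0.2429, 1.0000, -0.9500)
ω + α·dt = (-1.0097, -0.2600, 1.4620)
q⊗(0,ω) = (-1.3647757, 0.6798405, 0.4839551, -0.8837371)
q + ½dt·q⊗(0,ω), renormalized = (-0.6707, -0.5326, -0.0721, 0.5111)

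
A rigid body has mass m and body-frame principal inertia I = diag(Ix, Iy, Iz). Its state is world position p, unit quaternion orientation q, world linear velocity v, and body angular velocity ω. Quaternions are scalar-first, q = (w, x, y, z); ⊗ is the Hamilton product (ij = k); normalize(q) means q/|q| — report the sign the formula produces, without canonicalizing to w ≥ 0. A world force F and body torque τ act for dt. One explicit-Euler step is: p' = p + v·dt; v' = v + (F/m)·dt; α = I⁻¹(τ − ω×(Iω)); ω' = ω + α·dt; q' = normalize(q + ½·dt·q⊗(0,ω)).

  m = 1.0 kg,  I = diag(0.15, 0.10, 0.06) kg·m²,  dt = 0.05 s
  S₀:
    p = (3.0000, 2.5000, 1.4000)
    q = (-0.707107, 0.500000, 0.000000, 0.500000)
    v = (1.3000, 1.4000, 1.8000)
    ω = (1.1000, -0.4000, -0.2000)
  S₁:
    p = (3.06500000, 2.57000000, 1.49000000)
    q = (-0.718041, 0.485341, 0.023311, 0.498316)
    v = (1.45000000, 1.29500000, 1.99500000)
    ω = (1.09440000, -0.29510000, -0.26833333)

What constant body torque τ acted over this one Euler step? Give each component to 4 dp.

rate change Δω = (-0.00560000, 0.10490000, -0.06833333)
applied torque τ = (-0.0200, 0.1900, -0.0600)

τ = (-0.0200, 0.1900, -0.0600)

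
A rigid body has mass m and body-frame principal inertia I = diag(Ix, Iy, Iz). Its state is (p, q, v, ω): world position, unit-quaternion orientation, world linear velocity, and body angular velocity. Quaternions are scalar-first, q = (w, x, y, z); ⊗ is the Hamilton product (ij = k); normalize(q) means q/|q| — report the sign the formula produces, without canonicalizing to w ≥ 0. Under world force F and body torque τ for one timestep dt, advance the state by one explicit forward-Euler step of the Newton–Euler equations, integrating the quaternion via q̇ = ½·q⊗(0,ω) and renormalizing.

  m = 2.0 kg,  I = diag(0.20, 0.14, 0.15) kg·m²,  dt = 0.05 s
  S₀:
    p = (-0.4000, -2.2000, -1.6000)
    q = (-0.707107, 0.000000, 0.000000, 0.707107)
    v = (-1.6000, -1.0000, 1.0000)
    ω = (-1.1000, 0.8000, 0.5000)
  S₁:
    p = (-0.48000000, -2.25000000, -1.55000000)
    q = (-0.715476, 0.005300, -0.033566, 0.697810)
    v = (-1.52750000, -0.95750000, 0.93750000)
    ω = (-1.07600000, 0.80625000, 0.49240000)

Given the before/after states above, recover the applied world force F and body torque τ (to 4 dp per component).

velocity change Δv = (0.07250000, 0.04250000, -0.06250000)
m·(v₁−v₀)/dt = (2.9000, 1.7000, -2.5000)
ω₁ − ω₀ = (0.02400000, 0.00625000, -0.00760000)
ω₀×(Iω₀) = (0.0040, -0.0275, 0.0528)
τ = I·(Δω/dt) + ω₀×(Iω₀) = (0.1000, -0.0100, 0.0300)

F = (2.9000, 1.7000, -2.5000)
τ = (0.1000, -0.0100, 0.0300)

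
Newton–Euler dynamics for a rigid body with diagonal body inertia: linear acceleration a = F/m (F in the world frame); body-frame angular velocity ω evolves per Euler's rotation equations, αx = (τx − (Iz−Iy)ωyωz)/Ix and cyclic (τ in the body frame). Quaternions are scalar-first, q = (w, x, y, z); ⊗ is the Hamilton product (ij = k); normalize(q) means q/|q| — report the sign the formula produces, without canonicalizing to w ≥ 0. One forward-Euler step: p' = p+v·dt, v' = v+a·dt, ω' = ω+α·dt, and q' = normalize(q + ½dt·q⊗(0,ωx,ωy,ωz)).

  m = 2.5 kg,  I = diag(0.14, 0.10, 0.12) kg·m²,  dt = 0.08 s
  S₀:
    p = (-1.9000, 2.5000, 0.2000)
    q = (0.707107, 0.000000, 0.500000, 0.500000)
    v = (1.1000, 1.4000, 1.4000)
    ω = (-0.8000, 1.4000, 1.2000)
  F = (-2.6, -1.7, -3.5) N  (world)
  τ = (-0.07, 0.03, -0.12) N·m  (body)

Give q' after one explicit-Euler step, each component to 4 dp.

q' = (0.6530, -0.0265, 0.5219, 0.5482)

Hamilton product q⊗(0,ω) = (-1.3000000, -0.6656856, 0.5899498, 1.2485284)
q' = normalize(q + ½dt·q⊗(0,ω)) = (0.6530, -0.0265, 0.5219, 0.5482)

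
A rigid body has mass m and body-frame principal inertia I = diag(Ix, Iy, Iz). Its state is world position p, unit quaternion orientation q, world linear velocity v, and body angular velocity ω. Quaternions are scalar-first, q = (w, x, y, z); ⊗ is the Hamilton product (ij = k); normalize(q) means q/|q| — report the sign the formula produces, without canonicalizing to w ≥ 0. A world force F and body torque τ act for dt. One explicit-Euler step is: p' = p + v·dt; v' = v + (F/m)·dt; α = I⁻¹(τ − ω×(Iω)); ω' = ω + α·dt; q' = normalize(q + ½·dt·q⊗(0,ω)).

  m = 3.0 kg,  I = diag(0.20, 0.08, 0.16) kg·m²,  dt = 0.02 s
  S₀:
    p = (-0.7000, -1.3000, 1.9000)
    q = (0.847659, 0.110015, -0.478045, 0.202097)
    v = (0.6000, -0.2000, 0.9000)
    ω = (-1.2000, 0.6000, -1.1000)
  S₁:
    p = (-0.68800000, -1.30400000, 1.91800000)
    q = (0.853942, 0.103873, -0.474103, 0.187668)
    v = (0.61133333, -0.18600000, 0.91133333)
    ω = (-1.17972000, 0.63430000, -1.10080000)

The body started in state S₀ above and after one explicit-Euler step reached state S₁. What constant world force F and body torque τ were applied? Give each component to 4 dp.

v₁ − v₀ = (0.01133333, 0.01400000, 0.01133333)
F = m·Δv/dt = (1.7000, 2.1000, 1.7000)
ω₁ − ω₀ = (0.02028000, 0.03430000, -0.00080000)
I·α + gyro = (0.1500, 0.1900, 0.0800)

F = (1.7000, 2.1000, 1.7000)
τ = (0.1500, 0.1900, 0.0800)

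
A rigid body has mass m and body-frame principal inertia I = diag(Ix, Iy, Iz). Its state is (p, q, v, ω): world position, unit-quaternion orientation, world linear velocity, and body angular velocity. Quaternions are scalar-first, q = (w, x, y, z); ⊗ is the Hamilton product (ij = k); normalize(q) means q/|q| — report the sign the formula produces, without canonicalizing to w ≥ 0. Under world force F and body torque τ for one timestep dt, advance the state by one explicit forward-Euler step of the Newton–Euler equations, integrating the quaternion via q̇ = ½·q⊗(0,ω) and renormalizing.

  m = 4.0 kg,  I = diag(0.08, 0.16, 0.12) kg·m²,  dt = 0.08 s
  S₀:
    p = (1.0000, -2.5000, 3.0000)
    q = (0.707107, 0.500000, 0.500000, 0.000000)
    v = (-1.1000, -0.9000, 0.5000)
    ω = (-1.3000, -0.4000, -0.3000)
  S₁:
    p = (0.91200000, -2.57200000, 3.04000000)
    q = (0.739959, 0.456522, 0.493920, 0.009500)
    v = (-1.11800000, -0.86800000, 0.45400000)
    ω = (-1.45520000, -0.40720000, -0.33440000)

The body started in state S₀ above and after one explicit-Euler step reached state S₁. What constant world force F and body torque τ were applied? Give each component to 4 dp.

velocity change Δv = (-0.01800000, 0.03200000, -0.04600000)
m·(v₁−v₀)/dt = (-0.9000, 1.6000, -2.3000)
ω₁ − ω₀ = (-0.15520000, -0.00720000, -0.03440000)
applied torque τ = (-0.1600, -0.0300, -0.0100)

F = (-0.9000, 1.6000, -2.3000)
τ = (-0.1600, -0.0300, -0.0100)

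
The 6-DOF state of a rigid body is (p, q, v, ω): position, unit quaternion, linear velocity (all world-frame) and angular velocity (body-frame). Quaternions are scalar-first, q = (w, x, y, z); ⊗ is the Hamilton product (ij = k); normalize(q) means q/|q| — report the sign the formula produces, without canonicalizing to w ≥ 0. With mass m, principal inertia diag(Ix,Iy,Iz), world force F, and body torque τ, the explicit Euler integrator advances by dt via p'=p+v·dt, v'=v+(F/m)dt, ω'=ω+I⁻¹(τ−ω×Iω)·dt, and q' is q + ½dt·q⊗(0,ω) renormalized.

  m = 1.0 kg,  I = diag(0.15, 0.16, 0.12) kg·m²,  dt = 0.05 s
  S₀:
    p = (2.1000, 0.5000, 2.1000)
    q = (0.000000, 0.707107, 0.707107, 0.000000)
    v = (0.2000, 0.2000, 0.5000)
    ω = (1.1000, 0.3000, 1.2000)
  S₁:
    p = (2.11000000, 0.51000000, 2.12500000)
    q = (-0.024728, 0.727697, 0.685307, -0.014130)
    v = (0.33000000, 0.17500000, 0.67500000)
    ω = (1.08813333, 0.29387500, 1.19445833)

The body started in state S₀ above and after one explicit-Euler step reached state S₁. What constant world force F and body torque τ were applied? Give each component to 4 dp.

F = (2.6000, -0.5000, 3.5000)
τ = (-0.0500, 0.0200, -0.0100)

Δω = ω₁−ω₀ = (-0.01186667, -0.00612500, -0.00554167)
ω₀×(Iω₀) = (-0.0144, 0.0396, 0.0033)
applied torque τ = (-0.0500, 0.0200, -0.0100)
Δv = v₁−v₀ = (0.13000000, -0.02500000, 0.17500000)
applied force F = (2.6000, -0.5000, 3.5000)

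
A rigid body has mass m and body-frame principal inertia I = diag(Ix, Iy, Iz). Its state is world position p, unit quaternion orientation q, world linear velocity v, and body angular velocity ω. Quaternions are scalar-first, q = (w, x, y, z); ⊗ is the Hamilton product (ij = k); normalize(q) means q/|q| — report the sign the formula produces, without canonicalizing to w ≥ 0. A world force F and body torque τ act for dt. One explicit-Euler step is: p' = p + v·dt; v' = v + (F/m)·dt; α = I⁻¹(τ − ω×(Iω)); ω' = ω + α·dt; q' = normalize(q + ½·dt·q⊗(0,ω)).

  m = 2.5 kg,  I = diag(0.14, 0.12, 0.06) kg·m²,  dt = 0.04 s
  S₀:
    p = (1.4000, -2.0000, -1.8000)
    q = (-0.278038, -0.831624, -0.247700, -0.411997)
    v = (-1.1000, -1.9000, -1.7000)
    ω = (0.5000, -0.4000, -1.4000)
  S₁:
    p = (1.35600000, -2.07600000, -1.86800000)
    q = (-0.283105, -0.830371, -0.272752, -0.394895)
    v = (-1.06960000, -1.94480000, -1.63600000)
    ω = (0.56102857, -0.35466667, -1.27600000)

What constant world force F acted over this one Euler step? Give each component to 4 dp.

Δv = v₁−v₀ = (0.03040000, -0.04480000, 0.06400000)
applied force F = (1.9000, -2.8000, 4.0000)

F = (1.9000, -2.8000, 4.0000)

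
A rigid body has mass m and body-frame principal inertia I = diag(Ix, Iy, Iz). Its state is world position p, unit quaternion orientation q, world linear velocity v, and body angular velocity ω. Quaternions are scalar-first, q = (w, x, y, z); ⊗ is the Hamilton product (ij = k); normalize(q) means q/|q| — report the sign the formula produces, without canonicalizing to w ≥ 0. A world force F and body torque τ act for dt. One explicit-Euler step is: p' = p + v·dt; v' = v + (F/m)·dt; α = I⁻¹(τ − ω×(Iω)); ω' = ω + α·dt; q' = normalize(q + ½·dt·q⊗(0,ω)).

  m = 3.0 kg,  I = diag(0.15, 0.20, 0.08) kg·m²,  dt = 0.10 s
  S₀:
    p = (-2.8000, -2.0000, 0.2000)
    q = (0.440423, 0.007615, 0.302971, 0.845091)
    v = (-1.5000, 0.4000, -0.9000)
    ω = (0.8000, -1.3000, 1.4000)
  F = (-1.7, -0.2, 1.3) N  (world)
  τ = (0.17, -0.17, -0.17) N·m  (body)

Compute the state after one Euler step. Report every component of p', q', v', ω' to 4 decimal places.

p' = (-2.9500, -1.9600, 0.1100)
q' = (0.3985, 0.1008, 0.3060, 0.8587)
v' = (-1.5567, 0.3933, -0.8567)
ω' = (0.7677, -1.4242, 1.2525)

a = F/m = (-0.5667, -0.0667, 0.4333)
new position p' = (-2.9500, -1.9600, 0.1100)
v + (F/m)dt = (-1.5567, 0.3933, -0.8567)
precession coupling ω×(Iω) = (0.2184, 0.0784, -0.0520)
(τ − ω×Iω)/I = (-0.3227, -1.2420, -1.4750)
ω' = ω + α·dt = (0.7677, -1.4242, 1.2525)
Hamilton product q⊗(0,ω) = (-0.7953571, 1.8751161, 0.0928619, 0.3643159)
updated quaternion q' = (0.3985, 0.1008, 0.3060, 0.8587)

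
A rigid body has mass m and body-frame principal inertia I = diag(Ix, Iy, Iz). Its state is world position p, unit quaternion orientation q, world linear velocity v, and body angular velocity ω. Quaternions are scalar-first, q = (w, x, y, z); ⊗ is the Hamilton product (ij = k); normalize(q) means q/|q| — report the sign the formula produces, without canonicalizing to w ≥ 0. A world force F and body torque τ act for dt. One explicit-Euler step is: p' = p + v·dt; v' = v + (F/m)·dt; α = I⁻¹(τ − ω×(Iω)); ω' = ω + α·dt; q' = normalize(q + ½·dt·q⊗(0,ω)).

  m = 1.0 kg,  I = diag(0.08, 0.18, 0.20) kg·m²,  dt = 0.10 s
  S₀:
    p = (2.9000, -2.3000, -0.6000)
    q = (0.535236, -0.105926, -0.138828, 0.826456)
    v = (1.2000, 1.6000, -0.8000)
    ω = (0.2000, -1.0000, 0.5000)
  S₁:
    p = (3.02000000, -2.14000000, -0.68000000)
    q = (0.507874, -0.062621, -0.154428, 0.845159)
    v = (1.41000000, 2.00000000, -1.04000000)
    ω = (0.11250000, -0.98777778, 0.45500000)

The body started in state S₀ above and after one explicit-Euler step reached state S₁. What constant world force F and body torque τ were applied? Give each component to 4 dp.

F = (2.1000, 4.0000, -2.4000)
τ = (-0.0800, 0.0100, -0.1100)

v₁ − v₀ = (0.21000000, 0.40000000, -0.24000000)
m·(v₁−v₀)/dt = (2.1000, 4.0000, -2.4000)
Δω = ω₁−ω₀ = (-0.08750000, 0.01222222, -0.04500000)
ω₀×(Iω₀) = (-0.0100, -0.0120, -0.0200)
I·α + gyro = (-0.0800, 0.0100, -0.1100)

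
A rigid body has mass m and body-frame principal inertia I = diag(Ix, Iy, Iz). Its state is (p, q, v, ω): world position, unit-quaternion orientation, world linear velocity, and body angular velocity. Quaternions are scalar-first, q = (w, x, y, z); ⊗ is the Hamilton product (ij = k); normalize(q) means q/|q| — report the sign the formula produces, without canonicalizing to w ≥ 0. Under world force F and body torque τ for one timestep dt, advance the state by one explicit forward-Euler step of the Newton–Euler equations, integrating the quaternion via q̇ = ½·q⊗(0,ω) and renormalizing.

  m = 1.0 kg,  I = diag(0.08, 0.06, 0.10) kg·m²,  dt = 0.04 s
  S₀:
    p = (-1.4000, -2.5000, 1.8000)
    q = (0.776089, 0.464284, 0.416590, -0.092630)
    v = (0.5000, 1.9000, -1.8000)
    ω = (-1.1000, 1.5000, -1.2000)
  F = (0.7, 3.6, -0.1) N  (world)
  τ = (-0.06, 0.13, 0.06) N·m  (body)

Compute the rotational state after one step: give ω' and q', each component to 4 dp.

α = I⁻¹(τ − ω×Iω) = (0.1500, 2.6067, 0.2700)
ω + α·dt = (-1.0940, 1.6043, -1.1892)
Hamilton product q⊗(0,ω) = (-0.2253286, -1.2146609, 1.8231673, 0.2233682)
q' = normalize(q + ½dt·q⊗(0,ω)) = (0.7708, 0.4396, 0.4526, -0.0881)

ω' = (-1.0940, 1.6043, -1.1892)
q' = (0.7708, 0.4396, 0.4526, -0.0881)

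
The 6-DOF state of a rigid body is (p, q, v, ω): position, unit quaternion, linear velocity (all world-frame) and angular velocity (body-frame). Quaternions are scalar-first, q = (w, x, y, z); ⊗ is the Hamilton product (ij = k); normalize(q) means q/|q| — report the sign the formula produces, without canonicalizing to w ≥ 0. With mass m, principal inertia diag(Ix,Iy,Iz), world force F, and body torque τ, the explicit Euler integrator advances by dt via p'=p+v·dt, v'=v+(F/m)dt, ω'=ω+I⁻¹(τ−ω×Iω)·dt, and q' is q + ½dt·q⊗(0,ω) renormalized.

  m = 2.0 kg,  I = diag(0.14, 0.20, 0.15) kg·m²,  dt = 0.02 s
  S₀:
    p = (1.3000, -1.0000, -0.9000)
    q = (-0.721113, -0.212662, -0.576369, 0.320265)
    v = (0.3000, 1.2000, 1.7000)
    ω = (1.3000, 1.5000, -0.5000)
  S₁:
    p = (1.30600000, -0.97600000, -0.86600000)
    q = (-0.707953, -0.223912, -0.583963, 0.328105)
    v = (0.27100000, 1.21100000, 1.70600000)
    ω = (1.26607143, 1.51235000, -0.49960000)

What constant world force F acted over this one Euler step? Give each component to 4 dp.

F = (-2.9000, 1.1000, 0.6000)

v₁ − v₀ = (-0.02900000, 0.01100000, 0.00600000)
F = m·Δv/dt = (-2.9000, 1.1000, 0.6000)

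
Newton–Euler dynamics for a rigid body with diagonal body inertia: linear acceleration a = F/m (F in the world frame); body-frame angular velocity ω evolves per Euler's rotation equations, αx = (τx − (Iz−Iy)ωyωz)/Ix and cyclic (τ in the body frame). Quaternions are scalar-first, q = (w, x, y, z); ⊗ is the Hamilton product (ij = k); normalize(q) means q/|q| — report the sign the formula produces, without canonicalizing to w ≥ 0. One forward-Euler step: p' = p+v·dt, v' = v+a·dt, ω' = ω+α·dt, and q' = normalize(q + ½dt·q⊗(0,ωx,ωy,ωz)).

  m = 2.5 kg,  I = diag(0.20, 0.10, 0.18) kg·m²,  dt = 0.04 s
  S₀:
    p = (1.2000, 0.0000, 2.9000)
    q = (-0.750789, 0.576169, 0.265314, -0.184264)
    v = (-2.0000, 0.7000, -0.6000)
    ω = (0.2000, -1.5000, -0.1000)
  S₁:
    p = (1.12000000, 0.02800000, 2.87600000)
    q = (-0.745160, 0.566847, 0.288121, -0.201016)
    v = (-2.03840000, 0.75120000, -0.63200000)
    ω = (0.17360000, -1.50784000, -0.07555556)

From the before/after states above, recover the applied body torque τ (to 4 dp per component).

rate change Δω = (-0.02640000, -0.00784000, 0.02444444)
precession coupling = (0.0120, -0.0004, 0.0300)
applied torque τ = (-0.1200, -0.0200, 0.1400)

τ = (-0.1200, -0.0200, 0.1400)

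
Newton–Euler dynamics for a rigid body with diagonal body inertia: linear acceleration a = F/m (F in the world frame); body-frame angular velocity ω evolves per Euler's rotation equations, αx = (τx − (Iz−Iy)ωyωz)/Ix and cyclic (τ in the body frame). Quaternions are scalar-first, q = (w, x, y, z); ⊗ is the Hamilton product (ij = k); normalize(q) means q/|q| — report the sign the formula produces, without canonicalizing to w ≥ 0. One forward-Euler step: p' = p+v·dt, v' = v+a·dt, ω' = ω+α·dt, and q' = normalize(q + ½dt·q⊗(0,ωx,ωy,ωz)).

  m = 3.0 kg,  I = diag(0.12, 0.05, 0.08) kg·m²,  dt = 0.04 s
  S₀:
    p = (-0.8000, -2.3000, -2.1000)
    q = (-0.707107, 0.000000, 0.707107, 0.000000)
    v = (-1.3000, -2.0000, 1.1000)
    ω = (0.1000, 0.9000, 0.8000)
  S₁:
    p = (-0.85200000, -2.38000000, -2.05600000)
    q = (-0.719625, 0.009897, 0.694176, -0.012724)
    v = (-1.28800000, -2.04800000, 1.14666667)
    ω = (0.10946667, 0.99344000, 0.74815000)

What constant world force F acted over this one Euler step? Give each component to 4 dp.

F = (0.9000, -3.6000, 3.5000)

v₁ − v₀ = (0.01200000, -0.04800000, 0.04666667)
m·(v₁−v₀)/dt = (0.9000, -3.6000, 3.5000)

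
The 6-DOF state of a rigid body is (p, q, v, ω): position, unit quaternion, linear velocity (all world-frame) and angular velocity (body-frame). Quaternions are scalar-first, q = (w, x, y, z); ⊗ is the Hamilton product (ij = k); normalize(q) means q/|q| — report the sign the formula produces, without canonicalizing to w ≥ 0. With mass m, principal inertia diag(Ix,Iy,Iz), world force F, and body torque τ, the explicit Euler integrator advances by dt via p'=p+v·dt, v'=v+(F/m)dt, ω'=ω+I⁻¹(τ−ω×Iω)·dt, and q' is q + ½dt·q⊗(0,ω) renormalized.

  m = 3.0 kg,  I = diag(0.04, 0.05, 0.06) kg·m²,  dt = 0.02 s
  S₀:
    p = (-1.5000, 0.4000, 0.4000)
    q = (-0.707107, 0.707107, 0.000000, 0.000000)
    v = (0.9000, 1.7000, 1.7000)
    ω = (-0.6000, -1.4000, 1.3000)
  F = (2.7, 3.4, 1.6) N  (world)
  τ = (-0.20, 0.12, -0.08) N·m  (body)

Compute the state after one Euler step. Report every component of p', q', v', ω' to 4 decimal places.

ω×(Iω) gyroscopic = (-0.0182, 0.0156, 0.0084)
angular accel α = (-4.5450, 2.0880, -1.4733)
ω' = ω + α·dt = (-0.6909, -1.3582, 1.2705)
Hamilton product q⊗(0,ω) = (0.4242642, 0.4242642, 0.0707107, -1.9091889)
q + ½dt·q⊗(0,ω), renormalized = (-0.7027, 0.7112, 0.0007, -0.0191)
a = (0.9000, 1.1333, 0.5333)
p' = p + v·dt = (-1.4820, 0.4340, 0.4340)
new velocity v' = (0.9180, 1.7227, 1.7107)

p' = (-1.4820, 0.4340, 0.4340)
q' = (-0.7027, 0.7112, 0.0007, -0.0191)
v' = (0.9180, 1.7227, 1.7107)
ω' = (-0.6909, -1.3582, 1.2705)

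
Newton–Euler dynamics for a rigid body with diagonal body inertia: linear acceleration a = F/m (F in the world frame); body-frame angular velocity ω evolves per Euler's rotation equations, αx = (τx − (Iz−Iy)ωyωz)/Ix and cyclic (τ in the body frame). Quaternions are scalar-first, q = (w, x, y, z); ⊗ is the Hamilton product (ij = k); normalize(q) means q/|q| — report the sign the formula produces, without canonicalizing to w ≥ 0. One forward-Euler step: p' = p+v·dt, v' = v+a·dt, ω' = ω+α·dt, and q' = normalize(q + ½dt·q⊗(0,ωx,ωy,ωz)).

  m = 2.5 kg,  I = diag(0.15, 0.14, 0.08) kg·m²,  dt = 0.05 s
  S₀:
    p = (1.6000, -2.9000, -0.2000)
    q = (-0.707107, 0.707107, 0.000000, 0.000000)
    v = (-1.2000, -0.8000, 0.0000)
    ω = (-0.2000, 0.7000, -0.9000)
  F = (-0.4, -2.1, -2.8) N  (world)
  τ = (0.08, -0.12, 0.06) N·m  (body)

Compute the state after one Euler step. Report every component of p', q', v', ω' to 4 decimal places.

p + v·dt = (1.5400, -2.9400, -0.2000)
v' = v + a·dt = (-1.2080, -0.8420, -0.0560)
ω×(Iω) gyroscopic = (0.0378, 0.0126, 0.0014)
(τ − ω×Iω)/I = (0.2813, -0.9471, 0.7325)
ω + α·dt = (-0.1859, 0.6526, -0.8634)
2q̇ = q⊗(0,ω) = (0.1414214, 0.1414214, 0.1414214, 1.1313712)
q + ½dt·q⊗(0,ω), renormalized = (-0.7033, 0.7103, 0.0035, 0.0283)

p' = (1.5400, -2.9400, -0.2000)
q' = (-0.7033, 0.7103, 0.0035, 0.0283)
v' = (-1.2080, -0.8420, -0.0560)
ω' = (-0.1859, 0.6526, -0.8634)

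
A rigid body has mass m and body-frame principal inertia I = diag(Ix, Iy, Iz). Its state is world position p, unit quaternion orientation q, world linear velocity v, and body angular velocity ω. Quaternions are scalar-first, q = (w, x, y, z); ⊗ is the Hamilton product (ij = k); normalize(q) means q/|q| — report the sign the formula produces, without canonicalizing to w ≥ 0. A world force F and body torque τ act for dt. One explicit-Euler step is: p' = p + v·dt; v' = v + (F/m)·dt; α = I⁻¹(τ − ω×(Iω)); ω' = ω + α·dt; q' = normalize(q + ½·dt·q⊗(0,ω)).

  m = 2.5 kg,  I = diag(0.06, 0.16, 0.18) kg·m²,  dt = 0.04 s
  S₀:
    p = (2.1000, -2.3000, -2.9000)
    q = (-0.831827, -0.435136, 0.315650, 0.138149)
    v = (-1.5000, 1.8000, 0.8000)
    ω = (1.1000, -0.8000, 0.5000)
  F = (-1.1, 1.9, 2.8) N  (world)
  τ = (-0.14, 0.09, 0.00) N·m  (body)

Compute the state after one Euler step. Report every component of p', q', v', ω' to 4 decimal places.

p' = (2.0400, -2.2280, -2.8680)
q' = (-0.8182, -0.4479, 0.3362, 0.1298)
v' = (-1.5176, 1.8304, 0.8448)
ω' = (1.0120, -0.7610, 0.5196)

a = F/m = (-0.4400, 0.7600, 1.1200)
p' = p + v·dt = (2.0400, -2.2280, -2.8680)
new velocity v' = (-1.5176, 1.8304, 0.8448)
gyro term ω×Iω = (-0.0080, -0.0660, -0.0880)
α = I⁻¹(τ − ω×Iω) = (-2.2000, 0.9750, 0.4889)
new body rate ω' = (1.0120, -0.7610, 0.5196)
2q̇ = q⊗(0,ω) = (0.6620951, -0.6466655, 1.0349935, -0.4150197)
q' = normalize(q + ½dt·q⊗(0,ω)) = (-0.8182, -0.4479, 0.3362, 0.1298)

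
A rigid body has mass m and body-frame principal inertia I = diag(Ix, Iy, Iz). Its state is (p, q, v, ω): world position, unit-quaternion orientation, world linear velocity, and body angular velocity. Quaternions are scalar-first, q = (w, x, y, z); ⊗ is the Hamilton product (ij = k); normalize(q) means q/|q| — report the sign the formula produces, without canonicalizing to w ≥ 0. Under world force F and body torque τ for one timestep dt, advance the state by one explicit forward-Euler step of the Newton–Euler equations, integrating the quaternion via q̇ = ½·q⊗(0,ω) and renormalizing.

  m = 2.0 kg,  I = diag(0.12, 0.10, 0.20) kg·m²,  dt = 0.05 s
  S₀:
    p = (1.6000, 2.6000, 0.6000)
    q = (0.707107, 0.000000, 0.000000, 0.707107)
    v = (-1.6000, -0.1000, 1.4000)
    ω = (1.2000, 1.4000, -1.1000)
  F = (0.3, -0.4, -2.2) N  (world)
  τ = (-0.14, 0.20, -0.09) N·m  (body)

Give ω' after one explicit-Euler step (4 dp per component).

ω' = (1.2058, 1.4472, -1.1141)

gyro term ω×Iω = (-0.1540, 0.1056, -0.0336)
angular accel α = (0.1167, 0.9440, -0.2820)
ω' = ω + α·dt = (1.2058, 1.4472, -1.1141)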